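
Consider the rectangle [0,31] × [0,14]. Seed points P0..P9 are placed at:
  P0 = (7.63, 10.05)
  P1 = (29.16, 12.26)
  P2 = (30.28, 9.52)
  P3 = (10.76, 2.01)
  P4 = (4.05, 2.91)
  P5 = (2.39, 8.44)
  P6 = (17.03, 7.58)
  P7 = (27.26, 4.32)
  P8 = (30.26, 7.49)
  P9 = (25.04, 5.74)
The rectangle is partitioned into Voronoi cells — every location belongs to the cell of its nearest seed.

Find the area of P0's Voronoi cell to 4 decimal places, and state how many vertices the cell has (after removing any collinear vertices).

Area of P0's cell: 61.9864 (5 vertices)

1. box [0,31]×[0,14]: [(0, 0) (31, 0) (31, 14) (0, 14)]
2. ⊥bis P0·P1 via (18.395,11.155): [(0, 0) (19.54, 0) (18.103, 14) (0, 14)]  |A|=263.501
3. ⊥bis P0·P2 via (18.955,9.785): [(0, 0) (18.726, 0) (18.8771, 6.4579) (18.103, 14) (0, 14)]  |A|=260.8727
4. ⊥bis P0·P3 via (9.195,6.03): [(0, 2.4504) (18.5473, 9.6709) (18.103, 14) (0, 14)]  |A|=146.2924
5. ⊥bis P0·P4 via (5.84,6.48): [(0, 9.4082) (7.8116, 5.4914) (18.5473, 9.6709) (18.103, 14) (0, 14)]  |A|=119.1165
6. ⊥bis P0·P5 via (5.01,9.245): [(5.8631, 6.4684) (7.8116, 5.4914) (18.5473, 9.6709) (18.103, 14) (3.549, 14)]  |A|=92.2905
7. ⊥bis P0·P6 via (12.33,8.815): [(5.8631, 6.4684) (7.8116, 5.4914) (11.872, 7.0722) (13.6924, 14) (3.549, 14)]  |A|=61.9864
8. ⊥bis P0·P7 via (17.445,7.185): [(5.8631, 6.4684) (7.8116, 5.4914) (11.872, 7.0722) (13.6924, 14) (3.549, 14)]  |A|=61.9864
9. ⊥bis P0·P8 via (18.945,8.77): [(5.8631, 6.4684) (7.8116, 5.4914) (11.872, 7.0722) (13.6924, 14) (3.549, 14)]  |A|=61.9864
10. ⊥bis P0·P9 via (16.335,7.895): [(5.8631, 6.4684) (7.8116, 5.4914) (11.872, 7.0722) (13.6924, 14) (3.549, 14)]  |A|=61.9864
11. canonical 5-gon: [(5.8631, 6.4684) (7.8116, 5.4914) (11.872, 7.0722) (13.6924, 14) (3.549, 14)]
12. shoelace: 61.9864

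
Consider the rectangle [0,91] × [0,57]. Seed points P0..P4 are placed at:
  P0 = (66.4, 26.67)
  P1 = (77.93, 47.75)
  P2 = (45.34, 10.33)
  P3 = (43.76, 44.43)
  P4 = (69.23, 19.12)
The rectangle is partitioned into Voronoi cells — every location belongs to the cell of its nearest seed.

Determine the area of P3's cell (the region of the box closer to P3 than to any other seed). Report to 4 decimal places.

Area of P3's cell: 1747.9938

1. box [0,91]×[0,57]: [(0, 0) (91, 0) (91, 57) (0, 57)]
2. ⊥bis P3·P0 via (55.08,35.55): [(0, 0) (27.1927, 0) (71.9065, 57) (0, 57)]  |A|=2824.3278
3. ⊥bis P3·P1 via (60.845,46.09): [(0, 0) (27.1927, 0) (61.1209, 43.2507) (59.785, 57) (0, 57)]  |A|=2740.9968
4. ⊥bis P3·P2 via (44.55,27.38): [(0, 25.3158) (48.8265, 27.5781) (61.1209, 43.2507) (59.785, 57) (0, 57)]  |A|=1747.9938
5. ⊥bis P3·P4 via (56.495,31.775): [(0, 25.3158) (48.8265, 27.5781) (61.1209, 43.2507) (59.785, 57) (0, 57)]  |A|=1747.9938
6. canonical 5-gon: [(0, 25.3158) (48.8265, 27.5781) (61.1209, 43.2507) (59.785, 57) (0, 57)]
7. shoelace: 1747.9938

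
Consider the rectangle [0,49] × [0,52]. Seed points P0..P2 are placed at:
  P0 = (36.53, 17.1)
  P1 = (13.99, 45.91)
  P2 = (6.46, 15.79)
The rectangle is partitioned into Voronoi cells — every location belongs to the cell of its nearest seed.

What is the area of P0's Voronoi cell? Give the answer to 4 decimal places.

1. box [0,49]×[0,52]: [(0, 0) (49, 0) (49, 52) (0, 52)]
2. ⊥bis P0·P1 via (25.26,31.505): [(0, 11.7424) (0, 0) (49, 0) (49, 50.0784)]  |A|=1514.6096
3. ⊥bis P0·P2 via (21.495,16.445): [(20.9846, 28.1601) (22.2114, 0) (49, 0) (49, 50.0784)]  |A|=1078.6667
4. canonical 4-gon: [(20.9846, 28.1601) (22.2114, 0) (49, 0) (49, 50.0784)]
5. shoelace: 1078.6667

Area of P0's cell: 1078.6667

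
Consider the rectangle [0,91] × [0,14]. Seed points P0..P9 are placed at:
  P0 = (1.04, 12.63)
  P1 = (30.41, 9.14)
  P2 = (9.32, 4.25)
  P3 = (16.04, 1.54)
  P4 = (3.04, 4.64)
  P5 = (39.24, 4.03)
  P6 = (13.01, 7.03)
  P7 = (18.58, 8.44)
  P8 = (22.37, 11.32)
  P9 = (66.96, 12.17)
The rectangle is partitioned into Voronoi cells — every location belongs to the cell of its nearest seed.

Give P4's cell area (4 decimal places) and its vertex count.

1. box [0,91]×[0,14]: [(0, 0) (91, 0) (91, 14) (0, 14)]
2. ⊥bis P4·P0 via (2.04,8.635): [(0, 8.1244) (0, 0) (91, 0) (91, 14) (23.4732, 14)]  |A|=1205.0401
3. ⊥bis P4·P1 via (16.725,6.89): [(15.869, 12.0966) (0, 8.1244) (0, 0) (17.8578, 0)]  |A|=172.4717
4. ⊥bis P4·P2 via (6.18,4.445): [(6.5097, 9.7538) (0, 8.1244) (0, 0) (5.904, 0)]  |A|=55.2366
5. ⊥bis P4·P3 via (9.54,3.09): [(6.5097, 9.7538) (0, 8.1244) (0, 0) (5.904, 0)]  |A|=55.2366
6. ⊥bis P4·P5 via (21.14,4.335): [(6.5097, 9.7538) (0, 8.1244) (0, 0) (5.904, 0)]  |A|=55.2366
7. ⊥bis P4·P6 via (8.025,5.835): [(6.5097, 9.7538) (0, 8.1244) (0, 0) (5.904, 0)]  |A|=55.2366
8. ⊥bis P4·P7 via (10.81,6.54): [(6.5097, 9.7538) (0, 8.1244) (0, 0) (5.904, 0)]  |A|=55.2366
9. ⊥bis P4·P8 via (12.705,7.98): [(6.5097, 9.7538) (0, 8.1244) (0, 0) (5.904, 0)]  |A|=55.2366
10. ⊥bis P4·P9 via (35,8.405): [(6.5097, 9.7538) (0, 8.1244) (0, 0) (5.904, 0)]  |A|=55.2366
11. canonical 4-gon: [(6.5097, 9.7538) (0, 8.1244) (0, 0) (5.904, 0)]
12. shoelace: 55.2366

Area of P4's cell: 55.2366 (4 vertices)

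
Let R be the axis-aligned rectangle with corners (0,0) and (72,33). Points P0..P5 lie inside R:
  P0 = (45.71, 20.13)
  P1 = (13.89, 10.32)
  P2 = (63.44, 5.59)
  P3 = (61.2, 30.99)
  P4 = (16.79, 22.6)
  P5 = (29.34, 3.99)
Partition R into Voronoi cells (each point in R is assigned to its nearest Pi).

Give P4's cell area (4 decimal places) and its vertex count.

1. box [0,72]×[0,33]: [(0, 0) (72, 0) (72, 33) (0, 33)]
2. ⊥bis P4·P0 via (31.25,21.365): [(0, 0) (29.4253, 0) (32.2437, 33) (0, 33)]  |A|=1017.5382
3. ⊥bis P4·P1 via (15.34,16.46): [(0, 20.0826) (30.5248, 12.874) (32.2437, 33) (0, 33)]  |A|=521.6183
4. ⊥bis P4·P2 via (40.115,14.095): [(0, 20.0826) (30.5248, 12.874) (32.2437, 33) (0, 33)]  |A|=521.6183
5. ⊥bis P4·P3 via (38.995,26.795): [(0, 20.0826) (30.5248, 12.874) (32.2437, 33) (0, 33)]  |A|=521.6183
6. ⊥bis P4·P5 via (23.065,13.295): [(0, 20.0826) (24.5374, 14.288) (31.0189, 18.6588) (32.2437, 33) (0, 33)]  |A|=503.9511
7. canonical 5-gon: [(0, 20.0826) (24.5374, 14.288) (31.0189, 18.6588) (32.2437, 33) (0, 33)]
8. shoelace: 503.9511

Area of P4's cell: 503.9511 (5 vertices)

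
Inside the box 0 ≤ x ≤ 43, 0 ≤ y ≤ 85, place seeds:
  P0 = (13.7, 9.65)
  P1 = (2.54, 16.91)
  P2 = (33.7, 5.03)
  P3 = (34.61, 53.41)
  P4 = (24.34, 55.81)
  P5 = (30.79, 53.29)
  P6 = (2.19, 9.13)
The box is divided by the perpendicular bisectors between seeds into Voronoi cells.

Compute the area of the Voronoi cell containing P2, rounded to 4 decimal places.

1. box [0,43]×[0,85]: [(0, 0) (43, 0) (43, 85) (0, 85)]
2. ⊥bis P2·P0 via (23.7,7.34): [(22.0045, 0) (43, 0) (43, 85) (41.6395, 85)]  |A|=950.1334
3. ⊥bis P2·P1 via (18.12,10.97): [(34.4061, 53.6867) (22.0045, 0) (43, 0) (43, 76.2276)]  |A|=891.1375
4. ⊥bis P2·P3 via (34.155,29.22): [(28.7776, 29.3211) (22.0045, 0) (43, 0) (43, 29.0536)]  |A|=514.4122
5. ⊥bis P2·P4 via (29.02,30.42): [(28.7776, 29.3211) (22.0045, 0) (43, 0) (43, 29.0536)]  |A|=514.4122
6. ⊥bis P2·P5 via (32.245,29.16): [(33.4576, 29.2331) (28.6909, 28.9457) (22.0045, 0) (43, 0) (43, 29.0536)]  |A|=513.5298
7. ⊥bis P2·P6 via (17.945,7.08): [(33.4576, 29.2331) (28.6909, 28.9457) (22.0045, 0) (43, 0) (43, 29.0536)]  |A|=513.5298
8. canonical 5-gon: [(33.4576, 29.2331) (28.6909, 28.9457) (22.0045, 0) (43, 0) (43, 29.0536)]
9. shoelace: 513.5298

Area of P2's cell: 513.5298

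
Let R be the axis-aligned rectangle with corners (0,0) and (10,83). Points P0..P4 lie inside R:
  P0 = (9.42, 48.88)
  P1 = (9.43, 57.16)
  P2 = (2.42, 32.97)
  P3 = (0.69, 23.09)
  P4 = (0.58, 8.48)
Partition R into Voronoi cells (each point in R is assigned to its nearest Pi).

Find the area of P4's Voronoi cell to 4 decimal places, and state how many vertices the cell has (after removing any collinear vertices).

1. box [0,10]×[0,83]: [(0, 0) (10, 0) (10, 83) (0, 83)]
2. ⊥bis P4·P0 via (5,28.68): [(0, 29.7741) (0, 0) (10, 0) (10, 27.5859)]  |A|=286.8
3. ⊥bis P4·P1 via (5.005,32.82): [(0, 29.7741) (0, 0) (10, 0) (10, 27.5859)]  |A|=286.8
4. ⊥bis P4·P2 via (1.5,20.725): [(0, 20.8377) (0, 0) (10, 0) (10, 20.0864)]  |A|=204.6204
5. ⊥bis P4·P3 via (0.635,15.785): [(0, 15.7898) (0, 0) (10, 0) (10, 15.7145)]  |A|=157.5214
6. canonical 4-gon: [(0, 15.7898) (0, 0) (10, 0) (10, 15.7145)]
7. shoelace: 157.5214

Area of P4's cell: 157.5214 (4 vertices)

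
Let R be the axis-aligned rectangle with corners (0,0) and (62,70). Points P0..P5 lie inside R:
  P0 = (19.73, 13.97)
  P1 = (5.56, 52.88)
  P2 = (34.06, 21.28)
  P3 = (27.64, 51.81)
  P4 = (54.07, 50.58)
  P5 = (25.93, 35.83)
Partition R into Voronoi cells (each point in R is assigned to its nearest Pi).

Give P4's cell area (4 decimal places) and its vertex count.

1. box [0,62]×[0,70]: [(0, 0) (62, 0) (62, 70) (0, 70)]
2. ⊥bis P4·P0 via (36.9,32.275): [(0, 66.887) (62, 8.7313) (62, 70) (0, 70)]  |A|=1995.8314
3. ⊥bis P4·P1 via (29.815,51.73): [(29.2335, 39.4661) (62, 8.7313) (62, 70) (30.6812, 70)]  |A|=1481.9209
4. ⊥bis P4·P2 via (44.065,35.93): [(29.5363, 45.8522) (62, 23.6816) (62, 70) (30.6812, 70)]  |A|=1129.9741
5. ⊥bis P4·P3 via (40.855,51.195): [(40.2654, 38.5249) (62, 23.6816) (62, 70) (41.7301, 70)]  |A|=822.3551
6. ⊥bis P4·P5 via (40,43.205): [(40.4438, 42.3584) (43.673, 36.1977) (62, 23.6816) (62, 70) (41.7301, 70)]  |A|=815.616
7. canonical 5-gon: [(40.4438, 42.3584) (43.673, 36.1977) (62, 23.6816) (62, 70) (41.7301, 70)]
8. shoelace: 815.616

Area of P4's cell: 815.6160 (5 vertices)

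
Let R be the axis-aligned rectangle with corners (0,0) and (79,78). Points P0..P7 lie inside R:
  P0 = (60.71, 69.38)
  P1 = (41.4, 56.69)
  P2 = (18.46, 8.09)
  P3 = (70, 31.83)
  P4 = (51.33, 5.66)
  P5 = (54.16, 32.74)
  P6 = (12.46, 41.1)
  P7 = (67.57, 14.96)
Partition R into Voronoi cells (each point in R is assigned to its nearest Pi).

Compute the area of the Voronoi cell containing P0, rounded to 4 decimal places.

Area of P0's cell: 766.7819

1. box [0,79]×[0,78]: [(0, 0) (79, 0) (79, 78) (0, 78)]
2. ⊥bis P0·P1 via (51.055,63.035): [(79, 20.5119) (79, 78) (41.2204, 78)]  |A|=1085.938
3. ⊥bis P0·P2 via (39.585,38.735): [(79, 20.5119) (79, 78) (41.2204, 78)]  |A|=1085.938
4. ⊥bis P0·P3 via (65.355,50.605): [(60.0811, 49.3002) (79, 53.9808) (79, 78) (41.2204, 78)]  |A|=769.3409
5. ⊥bis P0·P4 via (56.02,37.52): [(60.0811, 49.3002) (79, 53.9808) (79, 78) (41.2204, 78)]  |A|=769.3409
6. ⊥bis P0·P5 via (57.435,51.06): [(59.1229, 50.7583) (63.1004, 50.0472) (79, 53.9808) (79, 78) (41.2204, 78)]  |A|=766.7819
7. ⊥bis P0·P6 via (36.585,55.24): [(59.1229, 50.7583) (63.1004, 50.0472) (79, 53.9808) (79, 78) (41.2204, 78)]  |A|=766.7819
8. ⊥bis P0·P7 via (64.14,42.17): [(59.1229, 50.7583) (63.1004, 50.0472) (79, 53.9808) (79, 78) (41.2204, 78)]  |A|=766.7819
9. canonical 5-gon: [(59.1229, 50.7583) (63.1004, 50.0472) (79, 53.9808) (79, 78) (41.2204, 78)]
10. shoelace: 766.7819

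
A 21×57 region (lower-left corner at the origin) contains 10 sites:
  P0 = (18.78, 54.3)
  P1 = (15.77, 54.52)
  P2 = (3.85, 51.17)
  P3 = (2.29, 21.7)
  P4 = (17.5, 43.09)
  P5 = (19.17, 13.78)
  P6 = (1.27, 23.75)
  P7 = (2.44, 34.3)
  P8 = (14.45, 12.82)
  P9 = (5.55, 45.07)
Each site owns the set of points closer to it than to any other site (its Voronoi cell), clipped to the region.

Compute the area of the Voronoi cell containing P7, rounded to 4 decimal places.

1. box [0,21]×[0,57]: [(0, 0) (21, 0) (21, 57) (0, 57)]
2. ⊥bis P7·P0 via (10.61,44.3): [(0, 52.9684) (0, 0) (21, 0) (21, 35.8114)]  |A|=932.1873
3. ⊥bis P7·P1 via (9.105,44.41): [(16.2021, 39.7312) (0, 50.4125) (0, 0) (21, 0) (21, 35.8114)]  |A|=911.4816
4. ⊥bis P7·P2 via (3.145,42.735): [(16.2021, 39.7312) (12.88, 41.9213) (0, 42.9979) (0, 0) (21, 0) (21, 35.8114)]  |A|=863.7317
5. ⊥bis P7·P3 via (2.365,28): [(16.2021, 39.7312) (12.88, 41.9213) (0, 42.9979) (0, 28.0282) (21, 27.7782) (21, 35.8114)]  |A|=277.7654
6. ⊥bis P7·P4 via (9.97,38.695): [(7.8411, 42.3425) (0, 42.9979) (0, 28.0282) (16.3092, 27.834)]  |A|=176.1782
7. ⊥bis P7·P5 via (10.805,24.04): [(16.0349, 28.3039) (7.8411, 42.3425) (0, 42.9979) (0, 28.0282) (15.4707, 27.844)]  |A|=175.9826
8. ⊥bis P7·P6 via (1.855,29.025): [(16.0349, 28.3039) (7.8411, 42.3425) (0, 42.9979) (0, 29.2307) (12.1477, 27.8835) (15.4707, 27.844)]  |A|=168.6784
9. ⊥bis P7·P8 via (8.445,23.56): [(16.0349, 28.3039) (7.8411, 42.3425) (0, 42.9979) (0, 29.2307) (12.1477, 27.8835) (15.4707, 27.844)]  |A|=168.6784
10. ⊥bis P7·P9 via (3.995,39.685): [(16.0349, 28.3039) (10.4862, 37.8106) (0, 40.8386) (0, 29.2307) (12.1477, 27.8835) (15.4707, 27.844)]  |A|=140.4564
11. canonical 6-gon: [(16.0349, 28.3039) (10.4862, 37.8106) (0, 40.8386) (0, 29.2307) (12.1477, 27.8835) (15.4707, 27.844)]
12. shoelace: 140.4564

Area of P7's cell: 140.4564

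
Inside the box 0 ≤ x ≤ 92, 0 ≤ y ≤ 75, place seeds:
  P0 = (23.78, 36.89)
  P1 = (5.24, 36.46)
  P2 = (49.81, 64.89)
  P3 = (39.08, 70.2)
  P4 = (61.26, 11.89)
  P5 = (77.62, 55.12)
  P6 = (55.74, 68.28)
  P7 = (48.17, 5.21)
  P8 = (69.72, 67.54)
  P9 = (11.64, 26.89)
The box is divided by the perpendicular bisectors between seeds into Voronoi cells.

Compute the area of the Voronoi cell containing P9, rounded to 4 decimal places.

1. box [0,92]×[0,75]: [(0, 0) (92, 0) (92, 75) (0, 75)]
2. ⊥bis P9·P0 via (17.71,31.89): [(0, 53.3899) (0, 0) (43.9785, 0)]  |A|=1174.0056
3. ⊥bis P9·P1 via (8.44,31.675): [(14.5315, 35.7487) (0, 26.0307) (0, 0) (43.9785, 0)]  |A|=975.2204
4. ⊥bis P9·P2 via (30.725,45.89): [(14.5315, 35.7487) (0, 26.0307) (0, 0) (43.9785, 0)]  |A|=975.2204
5. ⊥bis P9·P3 via (25.36,48.545): [(14.5315, 35.7487) (0, 26.0307) (0, 0) (43.9785, 0)]  |A|=975.2204
6. ⊥bis P9·P4 via (36.45,19.39): [(34.1832, 11.8915) (14.5315, 35.7487) (0, 26.0307) (0, 0) (30.5885, 0)]  |A|=895.6063
7. ⊥bis P9·P5 via (44.63,41.005): [(34.1832, 11.8915) (14.5315, 35.7487) (0, 26.0307) (0, 0) (30.5885, 0)]  |A|=895.6063
8. ⊥bis P9·P6 via (33.69,47.585): [(34.1832, 11.8915) (14.5315, 35.7487) (0, 26.0307) (0, 0) (30.5885, 0)]  |A|=895.6063
9. ⊥bis P9·P7 via (29.905,16.05): [(30.2621, 16.6517) (14.5315, 35.7487) (0, 26.0307) (0, 0) (20.3796, 0)]  |A|=778.7386
10. ⊥bis P9·P8 via (40.68,47.215): [(30.2621, 16.6517) (14.5315, 35.7487) (0, 26.0307) (0, 0) (20.3796, 0)]  |A|=778.7386
11. canonical 5-gon: [(30.2621, 16.6517) (14.5315, 35.7487) (0, 26.0307) (0, 0) (20.3796, 0)]
12. shoelace: 778.7386

Area of P9's cell: 778.7386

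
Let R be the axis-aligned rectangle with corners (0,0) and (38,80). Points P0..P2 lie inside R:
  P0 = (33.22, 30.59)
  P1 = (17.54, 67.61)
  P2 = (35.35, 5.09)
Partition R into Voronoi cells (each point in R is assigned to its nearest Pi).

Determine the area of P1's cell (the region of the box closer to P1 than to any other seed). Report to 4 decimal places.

Area of P1's cell: 1276.8866

1. box [0,38]×[0,80]: [(0, 0) (38, 0) (38, 80) (0, 80)]
2. ⊥bis P1·P0 via (25.38,49.1): [(0, 38.3502) (38, 54.4453) (38, 80) (0, 80)]  |A|=1276.8866
3. ⊥bis P1·P2 via (26.445,36.35): [(0, 38.3502) (38, 54.4453) (38, 80) (0, 80)]  |A|=1276.8866
4. canonical 4-gon: [(0, 38.3502) (38, 54.4453) (38, 80) (0, 80)]
5. shoelace: 1276.8866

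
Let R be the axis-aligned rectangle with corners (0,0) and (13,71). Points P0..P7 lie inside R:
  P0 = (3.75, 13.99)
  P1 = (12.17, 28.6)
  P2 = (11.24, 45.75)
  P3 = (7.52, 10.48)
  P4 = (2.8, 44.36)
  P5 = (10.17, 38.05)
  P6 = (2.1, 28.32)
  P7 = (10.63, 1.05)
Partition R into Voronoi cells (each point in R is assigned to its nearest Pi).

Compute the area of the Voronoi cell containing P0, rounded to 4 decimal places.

1. box [0,13]×[0,71]: [(0, 0) (13, 0) (13, 71) (0, 71)]
2. ⊥bis P0·P1 via (7.96,21.295): [(0, 25.8825) (0, 0) (13, 0) (13, 18.3904)]  |A|=287.7735
3. ⊥bis P0·P2 via (7.495,29.87): [(0, 25.8825) (0, 0) (13, 0) (13, 18.3904)]  |A|=287.7735
4. ⊥bis P0·P3 via (5.635,12.235): [(11.9365, 19.0033) (0, 25.8825) (0, 6.1826)]  |A|=117.5739
5. ⊥bis P0·P4 via (3.275,29.175): [(11.9365, 19.0033) (0, 25.8825) (0, 6.1826)]  |A|=117.5739
6. ⊥bis P0·P5 via (6.96,26.02): [(11.9365, 19.0033) (0, 25.8825) (0, 6.1826)]  |A|=117.5739
7. ⊥bis P0·P6 via (2.925,21.155): [(11.9365, 19.0033) (7.324, 21.6615) (0, 20.8182) (0, 6.1826)]  |A|=99.0284
8. ⊥bis P0·P7 via (7.19,7.52): [(11.9365, 19.0033) (7.324, 21.6615) (0, 20.8182) (0, 6.1826)]  |A|=99.0284
9. canonical 4-gon: [(11.9365, 19.0033) (7.324, 21.6615) (0, 20.8182) (0, 6.1826)]
10. shoelace: 99.0284

Area of P0's cell: 99.0284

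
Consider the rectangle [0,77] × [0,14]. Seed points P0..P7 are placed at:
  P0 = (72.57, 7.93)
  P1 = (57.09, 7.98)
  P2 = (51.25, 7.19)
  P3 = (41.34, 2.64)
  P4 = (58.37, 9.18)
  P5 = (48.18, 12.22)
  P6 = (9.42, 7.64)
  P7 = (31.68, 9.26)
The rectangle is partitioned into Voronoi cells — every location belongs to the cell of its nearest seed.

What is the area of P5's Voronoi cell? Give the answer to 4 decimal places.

Area of P5's cell: 65.6808

1. box [0,77]×[0,14]: [(0, 0) (77, 0) (77, 14) (0, 14)]
2. ⊥bis P5·P0 via (60.375,10.075): [(0, 0) (58.6029, 0) (61.0654, 14) (0, 14)]  |A|=837.6779
3. ⊥bis P5·P1 via (52.635,10.1): [(0, 0) (47.8287, 0) (54.4909, 14) (0, 14)]  |A|=716.2373
4. ⊥bis P5·P2 via (49.715,9.705): [(0, 0) (33.814, 0) (53.5653, 12.055) (54.4909, 14) (0, 14)]  |A|=631.7634
5. ⊥bis P5·P3 via (44.76,7.43): [(45.3257, 7.0261) (53.5653, 12.055) (54.4909, 14) (35.5582, 14)]  |A|=71.7035
6. ⊥bis P5·P4 via (53.275,10.7): [(45.3257, 7.0261) (53.5653, 12.055) (53.8707, 12.6966) (54.2595, 14) (35.5582, 14)]  |A|=71.5527
7. ⊥bis P5·P6 via (28.8,9.93): [(45.3257, 7.0261) (53.5653, 12.055) (53.8707, 12.6966) (54.2595, 14) (35.5582, 14)]  |A|=71.5527
8. ⊥bis P5·P7 via (39.93,10.74): [(39.9015, 10.8989) (45.3257, 7.0261) (53.5653, 12.055) (53.8707, 12.6966) (54.2595, 14) (39.3452, 14)]  |A|=65.6808
9. canonical 6-gon: [(39.9015, 10.8989) (45.3257, 7.0261) (53.5653, 12.055) (53.8707, 12.6966) (54.2595, 14) (39.3452, 14)]
10. shoelace: 65.6808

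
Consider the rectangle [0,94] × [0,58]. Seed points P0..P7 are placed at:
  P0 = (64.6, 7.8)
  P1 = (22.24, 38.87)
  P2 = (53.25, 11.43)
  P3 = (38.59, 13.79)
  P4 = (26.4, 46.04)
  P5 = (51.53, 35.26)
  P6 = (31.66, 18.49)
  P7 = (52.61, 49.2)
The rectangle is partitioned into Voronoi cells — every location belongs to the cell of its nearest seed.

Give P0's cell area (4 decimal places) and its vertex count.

Area of P0's cell: 1048.4348 (4 vertices)

1. box [0,94]×[0,58]: [(0, 0) (94, 0) (94, 58) (0, 58)]
2. ⊥bis P0·P1 via (43.42,23.335): [(26.3044, 0) (94, 0) (94, 58) (68.8459, 58)]  |A|=2692.6421
3. ⊥bis P0·P2 via (58.925,9.615): [(55.8499, 0) (94, 0) (94, 58) (74.3997, 58)]  |A|=1674.7625
4. ⊥bis P0·P3 via (51.595,10.795): [(55.8499, 0) (94, 0) (94, 58) (74.3997, 58)]  |A|=1674.7625
5. ⊥bis P0·P4 via (45.5,26.92): [(73.3608, 54.7516) (55.8499, 0) (94, 0) (94, 58) (76.6125, 58)]  |A|=1671.1684
6. ⊥bis P0·P5 via (58.065,21.53): [(63.5744, 24.1523) (55.8499, 0) (94, 0) (94, 38.6338)]  |A|=1048.4348
7. ⊥bis P0·P6 via (48.13,13.145): [(63.5744, 24.1523) (55.8499, 0) (94, 0) (94, 38.6338)]  |A|=1048.4348
8. ⊥bis P0·P7 via (58.605,28.5): [(63.5744, 24.1523) (55.8499, 0) (94, 0) (94, 38.6338)]  |A|=1048.4348
9. canonical 4-gon: [(63.5744, 24.1523) (55.8499, 0) (94, 0) (94, 38.6338)]
10. shoelace: 1048.4348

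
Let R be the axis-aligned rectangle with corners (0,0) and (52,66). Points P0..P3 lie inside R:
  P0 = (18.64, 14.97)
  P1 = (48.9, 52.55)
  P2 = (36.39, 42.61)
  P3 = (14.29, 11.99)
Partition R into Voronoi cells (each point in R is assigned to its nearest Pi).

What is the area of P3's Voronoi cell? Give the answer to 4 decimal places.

1. box [0,52]×[0,66]: [(0, 0) (52, 0) (52, 66) (0, 66)]
2. ⊥bis P3·P0 via (16.465,13.48): [(0, 37.5145) (0, 0) (25.6996, 0)]  |A|=482.0531
3. ⊥bis P3·P1 via (31.595,32.27): [(0, 37.5145) (0, 0) (25.6996, 0)]  |A|=482.0531
4. ⊥bis P3·P2 via (25.34,27.3): [(0, 37.5145) (0, 0) (25.6996, 0)]  |A|=482.0531
5. canonical 3-gon: [(0, 37.5145) (0, 0) (25.6996, 0)]
6. shoelace: 482.0531

Area of P3's cell: 482.0531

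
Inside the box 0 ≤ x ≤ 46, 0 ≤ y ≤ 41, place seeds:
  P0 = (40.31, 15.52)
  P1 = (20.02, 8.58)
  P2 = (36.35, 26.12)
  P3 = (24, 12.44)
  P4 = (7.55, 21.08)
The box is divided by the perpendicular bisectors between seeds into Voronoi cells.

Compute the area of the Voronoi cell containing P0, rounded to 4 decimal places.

1. box [0,46]×[0,41]: [(0, 0) (46, 0) (46, 41) (0, 41)]
2. ⊥bis P0·P1 via (30.165,12.05): [(34.2866, 0) (46, 0) (46, 41) (20.2629, 41)]  |A|=767.7349
3. ⊥bis P0·P2 via (38.33,20.82): [(28.4303, 17.1216) (34.2866, 0) (46, 0) (46, 23.6854)]  |A|=308.349
4. ⊥bis P0·P3 via (32.155,13.98): [(31.3554, 18.2144) (34.795, 0) (46, 0) (46, 23.6854)]  |A|=275.478
5. ⊥bis P0·P4 via (23.93,18.3): [(31.3554, 18.2144) (34.795, 0) (46, 0) (46, 23.6854)]  |A|=275.478
6. canonical 4-gon: [(31.3554, 18.2144) (34.795, 0) (46, 0) (46, 23.6854)]
7. shoelace: 275.478

Area of P0's cell: 275.4780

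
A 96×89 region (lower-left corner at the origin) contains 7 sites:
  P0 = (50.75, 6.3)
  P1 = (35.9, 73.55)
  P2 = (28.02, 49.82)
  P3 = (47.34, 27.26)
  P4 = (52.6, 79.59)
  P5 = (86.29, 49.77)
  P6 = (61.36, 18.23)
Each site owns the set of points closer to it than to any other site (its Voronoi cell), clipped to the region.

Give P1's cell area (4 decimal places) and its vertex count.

1. box [0,96]×[0,89]: [(0, 0) (96, 0) (96, 89) (0, 89)]
2. ⊥bis P1·P0 via (43.325,39.925): [(0, 30.3581) (96, 51.5566) (96, 89) (0, 89)]  |A|=4612.097
3. ⊥bis P1·P2 via (31.96,61.685): [(0, 72.2979) (75.8561, 47.1085) (96, 51.5566) (96, 89) (0, 89)]  |A|=3021.3993
4. ⊥bis P1·P3 via (41.62,50.405): [(0, 72.2979) (55.5567, 53.8493) (96, 63.8443) (96, 89) (0, 89)]  |A|=2659.8798
5. ⊥bis P1·P4 via (44.25,76.57): [(0, 72.2979) (52.0459, 55.0151) (39.7544, 89) (0, 89)]  |A|=1110.1614
6. ⊥bis P1·P5 via (61.095,61.66): [(0, 72.2979) (52.0459, 55.0151) (39.7544, 89) (0, 89)]  |A|=1110.1614
7. ⊥bis P1·P6 via (48.63,45.89): [(0, 72.2979) (52.0459, 55.0151) (39.7544, 89) (0, 89)]  |A|=1110.1614
8. canonical 4-gon: [(0, 72.2979) (52.0459, 55.0151) (39.7544, 89) (0, 89)]
9. shoelace: 1110.1614

Area of P1's cell: 1110.1614 (4 vertices)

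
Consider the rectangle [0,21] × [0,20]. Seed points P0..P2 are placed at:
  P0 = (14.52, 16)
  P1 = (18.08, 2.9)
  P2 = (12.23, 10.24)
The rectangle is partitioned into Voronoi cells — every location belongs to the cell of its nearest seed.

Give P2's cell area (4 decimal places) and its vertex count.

1. box [0,21]×[0,20]: [(0, 0) (21, 0) (21, 20) (0, 20)]
2. ⊥bis P2·P0 via (13.375,13.12): [(0, 18.4375) (0, 0) (21, 0) (21, 10.0885)]  |A|=299.5233
3. ⊥bis P2·P1 via (15.155,6.57): [(20.0457, 10.4679) (0, 18.4375) (0, 0) (6.9116, 0)]  |A|=220.9716
4. canonical 4-gon: [(20.0457, 10.4679) (0, 18.4375) (0, 0) (6.9116, 0)]
5. shoelace: 220.9716

Area of P2's cell: 220.9716 (4 vertices)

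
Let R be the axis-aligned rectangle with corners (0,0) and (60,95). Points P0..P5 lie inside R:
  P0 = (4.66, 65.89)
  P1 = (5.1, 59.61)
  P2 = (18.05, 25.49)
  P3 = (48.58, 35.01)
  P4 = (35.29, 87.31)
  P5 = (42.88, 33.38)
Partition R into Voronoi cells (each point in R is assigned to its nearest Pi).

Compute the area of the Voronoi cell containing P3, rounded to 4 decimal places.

Area of P3's cell: 849.1756

1. box [0,60]×[0,95]: [(0, 0) (60, 0) (60, 95) (0, 95)]
2. ⊥bis P3·P0 via (26.62,50.45): [(0, 12.5889) (0, 0) (60, 0) (60, 95) (57.943, 95)]  |A|=3312.4292
3. ⊥bis P3·P1 via (26.84,47.31): [(36.8426, 64.9894) (0.0731, 0) (60, 0) (60, 95) (57.943, 95)]  |A|=3078.1505
4. ⊥bis P3·P2 via (33.315,30.25): [(36.8426, 64.9894) (27.5848, 48.6264) (42.7477, 0) (60, 0) (60, 95) (57.943, 95)]  |A|=2040.594
5. ⊥bis P3·P4 via (41.935,61.16): [(33.4572, 59.0057) (27.5848, 48.6264) (42.7477, 0) (60, 0) (60, 65.7505)]  |A|=1603.0611
6. ⊥bis P3·P5 via (45.73,34.195): [(38.2842, 60.2323) (55.5086, 0) (60, 0) (60, 65.7505)]  |A|=849.1756
7. canonical 4-gon: [(38.2842, 60.2323) (55.5086, 0) (60, 0) (60, 65.7505)]
8. shoelace: 849.1756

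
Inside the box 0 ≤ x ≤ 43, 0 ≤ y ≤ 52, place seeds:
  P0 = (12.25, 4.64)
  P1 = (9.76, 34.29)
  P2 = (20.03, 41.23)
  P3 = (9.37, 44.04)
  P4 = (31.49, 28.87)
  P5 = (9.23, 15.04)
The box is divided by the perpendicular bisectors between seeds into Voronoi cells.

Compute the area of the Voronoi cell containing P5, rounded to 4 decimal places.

Area of P5's cell: 325.7936

1. box [0,43]×[0,52]: [(0, 0) (43, 0) (43, 52) (0, 52)]
2. ⊥bis P5·P0 via (10.74,9.84): [(0, 6.7213) (43, 19.2078) (43, 52) (0, 52)]  |A|=1678.5248
3. ⊥bis P5·P1 via (9.495,24.665): [(0, 24.9264) (0, 6.7213) (43, 19.2078) (43, 23.7425)]  |A|=488.9072
4. ⊥bis P5·P2 via (14.63,28.135): [(24.0141, 24.2653) (0, 24.9264) (0, 6.7213) (39.0558, 18.0625)]  |A|=425.0133
5. ⊥bis P5·P3 via (9.3,29.54): [(24.0141, 24.2653) (0, 24.9264) (0, 6.7213) (39.0558, 18.0625)]  |A|=425.0133
6. ⊥bis P5·P4 via (20.36,21.955): [(18.8361, 24.4078) (0, 24.9264) (0, 6.7213) (25.2662, 14.0582)]  |A|=325.7936
7. canonical 4-gon: [(18.8361, 24.4078) (0, 24.9264) (0, 6.7213) (25.2662, 14.0582)]
8. shoelace: 325.7936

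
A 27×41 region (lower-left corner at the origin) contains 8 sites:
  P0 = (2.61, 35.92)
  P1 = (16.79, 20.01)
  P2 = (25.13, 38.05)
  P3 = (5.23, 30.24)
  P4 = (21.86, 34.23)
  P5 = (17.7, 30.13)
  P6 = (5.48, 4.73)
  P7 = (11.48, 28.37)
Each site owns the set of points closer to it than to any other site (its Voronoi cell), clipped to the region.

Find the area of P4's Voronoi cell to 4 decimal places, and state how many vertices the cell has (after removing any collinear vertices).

Area of P4's cell: 91.0767 (5 vertices)

1. box [0,27]×[0,41]: [(0, 0) (27, 0) (27, 41) (0, 41)]
2. ⊥bis P4·P0 via (12.235,35.075): [(9.1557, 0) (27, 0) (27, 41) (12.7552, 41)]  |A|=657.8274
3. ⊥bis P4·P1 via (19.325,27.12): [(11.773, 29.8126) (27, 24.3836) (27, 41) (12.7552, 41)]  |A|=206.1907
4. ⊥bis P4·P2 via (23.495,36.14): [(11.773, 29.8126) (27, 24.3836) (27, 33.1396) (17.8176, 41) (12.7552, 41)]  |A|=170.1021
5. ⊥bis P4·P3 via (13.545,32.235): [(12.4034, 36.9931) (14.3463, 28.8951) (27, 24.3836) (27, 33.1396) (17.8176, 41) (12.7552, 41)]  |A|=160.574
6. ⊥bis P4·P5 via (19.78,32.18): [(12.6187, 39.4461) (27, 24.8543) (27, 33.1396) (17.8176, 41) (12.7552, 41)]  |A|=91.0767
7. ⊥bis P4·P6 via (13.67,19.48): [(12.6187, 39.4461) (27, 24.8543) (27, 33.1396) (17.8176, 41) (12.7552, 41)]  |A|=91.0767
8. ⊥bis P4·P7 via (16.67,31.3): [(12.6187, 39.4461) (27, 24.8543) (27, 33.1396) (17.8176, 41) (12.7552, 41)]  |A|=91.0767
9. canonical 5-gon: [(12.6187, 39.4461) (27, 24.8543) (27, 33.1396) (17.8176, 41) (12.7552, 41)]
10. shoelace: 91.0767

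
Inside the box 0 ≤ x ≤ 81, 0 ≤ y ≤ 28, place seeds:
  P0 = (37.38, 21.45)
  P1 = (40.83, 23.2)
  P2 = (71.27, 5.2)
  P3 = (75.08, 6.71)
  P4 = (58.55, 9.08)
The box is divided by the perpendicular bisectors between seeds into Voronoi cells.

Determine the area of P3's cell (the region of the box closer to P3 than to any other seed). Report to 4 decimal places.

Area of P3's cell: 282.7482

1. box [0,81]×[0,28]: [(0, 0) (81, 0) (81, 28) (0, 28)]
2. ⊥bis P3·P0 via (56.23,14.08): [(50.725, 0) (81, 0) (81, 28) (61.6725, 28)]  |A|=694.4358
3. ⊥bis P3·P1 via (57.955,14.955): [(50.7548, 0) (81, 0) (81, 28) (64.2356, 28)]  |A|=658.1342
4. ⊥bis P3·P2 via (73.175,5.955): [(75.5351, 0) (81, 0) (81, 28) (64.438, 28)]  |A|=308.3763
5. ⊥bis P3·P4 via (66.815,7.895): [(68.3003, 18.2547) (75.5351, 0) (81, 0) (81, 28) (69.6976, 28)]  |A|=282.7482
6. canonical 5-gon: [(68.3003, 18.2547) (75.5351, 0) (81, 0) (81, 28) (69.6976, 28)]
7. shoelace: 282.7482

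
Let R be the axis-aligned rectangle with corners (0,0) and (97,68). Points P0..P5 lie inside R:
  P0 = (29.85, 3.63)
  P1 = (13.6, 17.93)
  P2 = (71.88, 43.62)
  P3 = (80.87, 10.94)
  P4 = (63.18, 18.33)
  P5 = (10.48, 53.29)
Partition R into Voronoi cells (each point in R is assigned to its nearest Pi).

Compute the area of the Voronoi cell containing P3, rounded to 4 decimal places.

Area of P3's cell: 751.0329

1. box [0,97]×[0,68]: [(0, 0) (97, 0) (97, 68) (0, 68)]
2. ⊥bis P3·P0 via (55.36,7.285): [(56.4038, 0) (97, 0) (97, 68) (46.6609, 68)]  |A|=3091.8001
3. ⊥bis P3·P1 via (47.235,14.435): [(50.2199, 43.1605) (56.4038, 0) (97, 0) (97, 68) (52.8009, 68)]  |A|=3015.543
4. ⊥bis P3·P2 via (76.375,27.28): [(53.4007, 20.96) (56.4038, 0) (97, 0) (97, 32.9538)]  |A|=1143.8283
5. ⊥bis P3·P4 via (72.025,14.635): [(77.4285, 27.5698) (65.9112, 0) (97, 0) (97, 32.9538)]  |A|=751.0329
6. ⊥bis P3·P5 via (45.675,32.115): [(77.4285, 27.5698) (65.9112, 0) (97, 0) (97, 32.9538)]  |A|=751.0329
7. canonical 4-gon: [(77.4285, 27.5698) (65.9112, 0) (97, 0) (97, 32.9538)]
8. shoelace: 751.0329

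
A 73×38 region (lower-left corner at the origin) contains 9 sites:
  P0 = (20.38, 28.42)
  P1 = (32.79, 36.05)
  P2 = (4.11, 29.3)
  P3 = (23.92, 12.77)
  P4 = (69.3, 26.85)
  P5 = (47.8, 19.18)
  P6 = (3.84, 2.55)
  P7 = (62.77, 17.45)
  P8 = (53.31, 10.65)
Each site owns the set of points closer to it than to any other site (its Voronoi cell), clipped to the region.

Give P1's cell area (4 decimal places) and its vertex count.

Area of P1's cell: 239.5188 (4 vertices)

1. box [0,73]×[0,38]: [(0, 0) (73, 0) (73, 38) (0, 38)]
2. ⊥bis P1·P0 via (26.585,32.235): [(46.4039, 0) (73, 0) (73, 38) (23.0405, 38)]  |A|=1454.5552
3. ⊥bis P1·P2 via (18.45,32.675): [(46.4039, 0) (73, 0) (73, 38) (23.0405, 38)]  |A|=1454.5552
4. ⊥bis P1·P3 via (28.355,24.41): [(32.3263, 22.8969) (73, 7.3996) (73, 38) (23.0405, 38)]  |A|=999.5867
5. ⊥bis P1·P4 via (51.045,31.45): [(32.3263, 22.8969) (47.4388, 17.1388) (52.6955, 38) (23.0405, 38)]  |A|=396.7076
6. ⊥bis P1·P5 via (40.295,27.615): [(32.3263, 22.8969) (34.1929, 22.1857) (51.9669, 38) (23.0405, 38)]  |A|=239.5188
7. ⊥bis P1·P6 via (18.315,19.3): [(32.3263, 22.8969) (34.1929, 22.1857) (51.9669, 38) (23.0405, 38)]  |A|=239.5188
8. ⊥bis P1·P7 via (47.78,26.75): [(32.3263, 22.8969) (34.1929, 22.1857) (51.9669, 38) (23.0405, 38)]  |A|=239.5188
9. ⊥bis P1·P8 via (43.05,23.35): [(32.3263, 22.8969) (34.1929, 22.1857) (51.9669, 38) (23.0405, 38)]  |A|=239.5188
10. canonical 4-gon: [(32.3263, 22.8969) (34.1929, 22.1857) (51.9669, 38) (23.0405, 38)]
11. shoelace: 239.5188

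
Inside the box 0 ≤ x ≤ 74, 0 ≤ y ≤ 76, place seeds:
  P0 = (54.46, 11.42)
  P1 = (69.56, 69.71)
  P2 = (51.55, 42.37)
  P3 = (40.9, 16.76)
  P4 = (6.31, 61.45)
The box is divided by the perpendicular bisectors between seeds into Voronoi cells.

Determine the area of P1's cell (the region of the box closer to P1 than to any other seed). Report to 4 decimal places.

1. box [0,74]×[0,76]: [(0, 0) (74, 0) (74, 76) (0, 76)]
2. ⊥bis P1·P0 via (62.01,40.565): [(0, 56.6287) (74, 37.459) (74, 76) (0, 76)]  |A|=2142.7566
3. ⊥bis P1·P2 via (60.555,56.04): [(74, 47.1832) (74, 76) (30.2548, 76)]  |A|=630.2978
4. ⊥bis P1·P3 via (55.23,43.235): [(74, 47.1832) (74, 76) (30.2548, 76)]  |A|=630.2978
5. ⊥bis P1·P4 via (37.935,65.58): [(37.169, 71.4453) (74, 47.1832) (74, 76) (36.5742, 76)]  |A|=615.9063
6. canonical 4-gon: [(37.169, 71.4453) (74, 47.1832) (74, 76) (36.5742, 76)]
7. shoelace: 615.9063

Area of P1's cell: 615.9063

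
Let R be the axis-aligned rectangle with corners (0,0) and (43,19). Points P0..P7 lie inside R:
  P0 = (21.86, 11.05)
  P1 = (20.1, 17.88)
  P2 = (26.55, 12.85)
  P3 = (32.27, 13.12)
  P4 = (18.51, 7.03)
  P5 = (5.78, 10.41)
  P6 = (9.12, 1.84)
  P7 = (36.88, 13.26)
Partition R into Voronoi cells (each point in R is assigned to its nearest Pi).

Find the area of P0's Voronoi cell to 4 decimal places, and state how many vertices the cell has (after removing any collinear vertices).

1. box [0,43]×[0,19]: [(0, 0) (43, 0) (43, 19) (0, 19)]
2. ⊥bis P0·P1 via (20.98,14.465): [(0, 9.0587) (0, 0) (43, 0) (43, 19) (38.5789, 19)]  |A|=625.2385
3. ⊥bis P0·P2 via (24.205,11.95): [(23.0364, 14.9949) (0, 9.0587) (0, 0) (28.7914, 0)]  |A|=320.202
4. ⊥bis P0·P3 via (27.065,12.085): [(23.0364, 14.9949) (0, 9.0587) (0, 0) (28.7914, 0)]  |A|=320.202
5. ⊥bis P0·P4 via (20.185,9.04): [(27.7373, 2.7464) (23.0364, 14.9949) (15.4004, 13.0272)]  |A|=51.3898
6. ⊥bis P0·P5 via (13.82,10.73): [(27.7373, 2.7464) (23.0364, 14.9949) (15.4004, 13.0272)]  |A|=51.3898
7. ⊥bis P0·P6 via (15.49,6.445): [(27.7373, 2.7464) (23.0364, 14.9949) (15.4004, 13.0272)]  |A|=51.3898
8. ⊥bis P0·P7 via (29.37,12.155): [(27.7373, 2.7464) (23.0364, 14.9949) (15.4004, 13.0272)]  |A|=51.3898
9. canonical 3-gon: [(27.7373, 2.7464) (23.0364, 14.9949) (15.4004, 13.0272)]
10. shoelace: 51.3898

Area of P0's cell: 51.3898 (3 vertices)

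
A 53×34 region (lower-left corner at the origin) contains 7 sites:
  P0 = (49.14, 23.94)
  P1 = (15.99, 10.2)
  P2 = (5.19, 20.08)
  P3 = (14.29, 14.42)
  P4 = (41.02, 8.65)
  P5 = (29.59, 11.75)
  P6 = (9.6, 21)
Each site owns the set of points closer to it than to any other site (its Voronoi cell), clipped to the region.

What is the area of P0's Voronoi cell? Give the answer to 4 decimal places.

1. box [0,53]×[0,34]: [(0, 0) (53, 0) (53, 34) (0, 34)]
2. ⊥bis P0·P1 via (32.565,17.07): [(39.6402, 0) (53, 0) (53, 34) (25.5479, 34)]  |A|=693.8035
3. ⊥bis P0·P2 via (27.165,22.01): [(26.2636, 32.2731) (39.6402, 0) (53, 0) (53, 34) (26.112, 34)]  |A|=693.3165
4. ⊥bis P0·P3 via (31.715,19.18): [(31.7625, 19.0063) (39.6402, 0) (53, 0) (53, 34) (27.6666, 34)]  |A|=677.9195
5. ⊥bis P0·P4 via (45.08,16.295): [(30.3689, 24.1075) (53, 12.089) (53, 34) (27.6666, 34)]  |A|=373.2398
6. ⊥bis P0·P5 via (39.365,17.845): [(37.9806, 20.0652) (53, 12.089) (53, 34) (29.2919, 34)]  |A|=329.7286
7. ⊥bis P0·P6 via (29.37,22.47): [(37.9806, 20.0652) (53, 12.089) (53, 34) (29.2919, 34)]  |A|=329.7286
8. canonical 4-gon: [(37.9806, 20.0652) (53, 12.089) (53, 34) (29.2919, 34)]
9. shoelace: 329.7286

Area of P0's cell: 329.7286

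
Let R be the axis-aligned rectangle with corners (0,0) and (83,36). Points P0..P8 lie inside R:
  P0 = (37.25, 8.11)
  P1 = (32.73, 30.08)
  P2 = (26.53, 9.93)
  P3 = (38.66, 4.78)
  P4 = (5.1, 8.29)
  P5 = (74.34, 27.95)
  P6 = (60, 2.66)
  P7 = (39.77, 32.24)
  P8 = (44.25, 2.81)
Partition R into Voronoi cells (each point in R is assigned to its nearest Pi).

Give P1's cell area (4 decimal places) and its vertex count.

Area of P1's cell: 383.6659 (5 vertices)

1. box [0,83]×[0,36]: [(0, 0) (83, 0) (83, 36) (0, 36)]
2. ⊥bis P1·P0 via (34.99,19.095): [(0, 11.8963) (83, 28.9723) (83, 36) (0, 36)]  |A|=1291.9502
3. ⊥bis P1·P2 via (29.63,20.005): [(0, 29.1219) (33.5502, 18.7988) (83, 28.9723) (83, 36) (0, 36)]  |A|=1002.9891
4. ⊥bis P1·P3 via (35.695,17.43): [(0, 29.1219) (33.5502, 18.7988) (83, 28.9723) (83, 36) (0, 36)]  |A|=1002.9891
5. ⊥bis P1·P4 via (18.915,19.185): [(14.628, 24.621) (33.5502, 18.7988) (83, 28.9723) (83, 36) (5.6541, 36)]  |A|=920.514
6. ⊥bis P1·P5 via (53.535,29.015): [(14.628, 24.621) (33.5502, 18.7988) (53.2192, 22.8454) (53.8926, 36) (5.6541, 36)]  |A|=624.4206
7. ⊥bis P1·P6 via (46.365,16.37): [(14.628, 24.621) (33.5502, 18.7988) (52.7865, 22.7564) (53.2376, 23.205) (53.8926, 36) (5.6541, 36)]  |A|=624.3436
8. ⊥bis P1·P7 via (36.25,31.16): [(14.628, 24.621) (33.5502, 18.7988) (39.6572, 20.0552) (34.765, 36) (5.6541, 36)]  |A|=383.6659
9. ⊥bis P1·P8 via (38.49,16.445): [(14.628, 24.621) (33.5502, 18.7988) (39.6572, 20.0552) (34.765, 36) (5.6541, 36)]  |A|=383.6659
10. canonical 5-gon: [(14.628, 24.621) (33.5502, 18.7988) (39.6572, 20.0552) (34.765, 36) (5.6541, 36)]
11. shoelace: 383.6659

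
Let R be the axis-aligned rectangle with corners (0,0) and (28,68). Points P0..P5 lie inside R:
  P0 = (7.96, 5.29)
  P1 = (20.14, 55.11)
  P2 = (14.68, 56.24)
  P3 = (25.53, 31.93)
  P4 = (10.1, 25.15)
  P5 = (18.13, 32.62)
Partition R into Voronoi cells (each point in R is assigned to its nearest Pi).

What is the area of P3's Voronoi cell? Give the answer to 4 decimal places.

1. box [0,28]×[0,68]: [(0, 0) (28, 0) (28, 68) (0, 68)]
2. ⊥bis P3·P0 via (16.745,18.61): [(0, 29.6539) (28, 11.1869) (28, 68) (0, 68)]  |A|=1332.2282
3. ⊥bis P3·P1 via (22.835,43.52): [(0, 38.2102) (0, 29.6539) (28, 11.1869) (28, 44.721)]  |A|=589.2654
4. ⊥bis P3·P2 via (20.105,44.085): [(14.493, 41.5802) (0, 35.1118) (0, 29.6539) (28, 11.1869) (28, 44.721)]  |A|=566.8125
5. ⊥bis P3·P4 via (17.815,28.54): [(14.493, 41.5802) (12.4799, 40.6818) (24.3954, 13.5643) (28, 11.1869) (28, 44.721)]  |A|=297.8435
6. ⊥bis P3·P5 via (21.83,32.275): [(22.8795, 43.5303) (20.8399, 21.656) (24.3954, 13.5643) (28, 11.1869) (28, 44.721)]  |A|=185.2015
7. canonical 5-gon: [(22.8795, 43.5303) (20.8399, 21.656) (24.3954, 13.5643) (28, 11.1869) (28, 44.721)]
8. shoelace: 185.2015

Area of P3's cell: 185.2015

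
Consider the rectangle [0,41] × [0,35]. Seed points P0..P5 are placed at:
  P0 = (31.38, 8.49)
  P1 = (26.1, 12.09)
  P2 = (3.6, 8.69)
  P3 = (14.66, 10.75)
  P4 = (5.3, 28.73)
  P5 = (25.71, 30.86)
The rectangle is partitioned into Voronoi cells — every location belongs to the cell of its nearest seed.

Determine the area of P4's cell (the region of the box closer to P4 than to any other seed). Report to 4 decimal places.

Area of P4's cell: 238.6782

1. box [0,41]×[0,35]: [(0, 0) (41, 0) (41, 35) (0, 35)]
2. ⊥bis P4·P0 via (18.34,18.61): [(0, 0) (3.8973, 0) (31.0598, 35) (0, 35)]  |A|=611.7495
3. ⊥bis P4·P1 via (15.7,20.41): [(0, 0.785) (27.372, 35) (0, 35)]  |A|=468.2665
4. ⊥bis P4·P2 via (4.45,18.71): [(0, 19.0875) (13.7115, 17.9243) (27.372, 35) (0, 35)]  |A|=342.7894
5. ⊥bis P4·P3 via (9.98,19.74): [(0, 19.0875) (7.5038, 18.4509) (18.8638, 24.3647) (27.372, 35) (0, 35)]  |A|=321.443
6. ⊥bis P4·P5 via (15.505,29.795): [(0, 19.0875) (7.5038, 18.4509) (16.2156, 22.9861) (14.9618, 35) (0, 35)]  |A|=238.6782
7. canonical 5-gon: [(0, 19.0875) (7.5038, 18.4509) (16.2156, 22.9861) (14.9618, 35) (0, 35)]
8. shoelace: 238.6782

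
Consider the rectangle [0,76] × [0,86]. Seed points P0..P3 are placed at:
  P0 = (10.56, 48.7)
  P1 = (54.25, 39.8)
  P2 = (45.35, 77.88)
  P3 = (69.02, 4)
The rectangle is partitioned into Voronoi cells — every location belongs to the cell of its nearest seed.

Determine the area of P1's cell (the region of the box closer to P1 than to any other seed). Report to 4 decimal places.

Area of P1's cell: 1908.7524

1. box [0,76]×[0,86]: [(0, 0) (76, 0) (76, 86) (0, 86)]
2. ⊥bis P1·P0 via (32.405,44.25): [(23.3909, 0) (76, 0) (76, 86) (40.9098, 86)]  |A|=3771.0686
3. ⊥bis P1·P2 via (49.8,58.84): [(34.6561, 55.3006) (23.3909, 0) (76, 0) (76, 64.9634)]  |A|=2797.5774
4. ⊥bis P1·P3 via (61.635,21.9): [(34.6561, 55.3006) (24.7524, 6.6833) (76, 27.8266) (76, 64.9634)]  |A|=1908.7524
5. canonical 4-gon: [(34.6561, 55.3006) (24.7524, 6.6833) (76, 27.8266) (76, 64.9634)]
6. shoelace: 1908.7524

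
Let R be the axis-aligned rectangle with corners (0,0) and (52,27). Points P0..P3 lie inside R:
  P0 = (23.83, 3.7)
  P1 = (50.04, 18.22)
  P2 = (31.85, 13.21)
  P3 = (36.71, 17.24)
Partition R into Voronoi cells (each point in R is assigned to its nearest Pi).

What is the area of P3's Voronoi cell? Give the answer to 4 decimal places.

Area of P3's cell: 218.6202

1. box [0,52]×[0,27]: [(0, 0) (52, 0) (52, 27) (0, 27)]
2. ⊥bis P3·P0 via (30.27,10.47): [(41.2765, 0) (52, 0) (52, 27) (12.893, 27)]  |A|=672.7121
3. ⊥bis P3·P1 via (43.375,17.73): [(41.2765, 0) (44.6785, 0) (42.6935, 27) (12.893, 27)]  |A|=448.2337
4. ⊥bis P3·P2 via (34.28,15.225): [(44.4619, 2.9461) (42.6935, 27) (24.516, 27)]  |A|=218.6202
5. canonical 3-gon: [(44.4619, 2.9461) (42.6935, 27) (24.516, 27)]
6. shoelace: 218.6202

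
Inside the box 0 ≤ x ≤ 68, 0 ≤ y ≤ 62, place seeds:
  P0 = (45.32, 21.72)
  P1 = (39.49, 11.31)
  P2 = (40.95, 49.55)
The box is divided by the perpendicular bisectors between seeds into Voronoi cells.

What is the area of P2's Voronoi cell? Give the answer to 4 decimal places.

Area of P2's cell: 1865.6841

1. box [0,68]×[0,62]: [(0, 0) (68, 0) (68, 62) (0, 62)]
2. ⊥bis P2·P0 via (43.135,35.635): [(0, 28.8617) (68, 39.5394) (68, 62) (0, 62)]  |A|=1890.3607
3. ⊥bis P2·P1 via (40.22,30.43): [(0, 31.9656) (15.9005, 31.3585) (68, 39.5394) (68, 62) (0, 62)]  |A|=1865.6841
4. canonical 5-gon: [(0, 31.9656) (15.9005, 31.3585) (68, 39.5394) (68, 62) (0, 62)]
5. shoelace: 1865.6841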